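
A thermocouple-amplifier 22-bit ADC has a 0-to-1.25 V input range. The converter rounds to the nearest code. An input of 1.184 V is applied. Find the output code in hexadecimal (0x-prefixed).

code 0x3C9EED (decimal 3972845)

LSB = 1.25 V / 4194304 = 0.30 µV.
(1.184 − 0) / 2.98023e-07 = 3972844.749 LSBs.
So the output code is 3972845.
In hexadecimal (0x-prefixed): 0x3C9EED.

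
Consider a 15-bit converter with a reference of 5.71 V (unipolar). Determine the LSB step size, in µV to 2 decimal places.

Full-scale span = 5.71 V.
LSB = 5.71 / 2^15 = 5.71 / 32768 = 0.000174255 V = 174.26 µV.

174.26 µV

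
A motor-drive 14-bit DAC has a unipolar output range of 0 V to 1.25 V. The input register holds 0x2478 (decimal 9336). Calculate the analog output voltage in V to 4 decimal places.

LSB = 1.25 V / 2^14 = 76.29 µV.
Code 0x2478 = 9336 decimal.
V_out = 0 + 9336 × 7.62939e-05 V = 0.71228 V.

0.7123 V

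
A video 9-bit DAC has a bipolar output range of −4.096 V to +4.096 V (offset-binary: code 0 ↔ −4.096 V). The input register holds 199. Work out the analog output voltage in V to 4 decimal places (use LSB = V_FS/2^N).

LSB = 8.192 V / 2^9 = 16.000 mV.
V_out = (−4.096) + 199 × 0.016 V = -0.912 V.

-0.9120 V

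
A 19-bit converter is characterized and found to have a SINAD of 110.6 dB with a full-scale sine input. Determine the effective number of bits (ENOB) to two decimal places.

ENOB = (SINAD − 1.76) / 6.02 = (110.6 − 1.76)/6.02 = 18.080.

18.08 bits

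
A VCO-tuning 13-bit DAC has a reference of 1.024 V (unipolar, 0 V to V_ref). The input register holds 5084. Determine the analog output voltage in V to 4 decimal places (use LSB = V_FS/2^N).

0.6355 V

LSB = 1.024 V / 2^13 = 125.00 µV.
V_out = 0 + 5084 × 0.000125 V = 0.6355 V.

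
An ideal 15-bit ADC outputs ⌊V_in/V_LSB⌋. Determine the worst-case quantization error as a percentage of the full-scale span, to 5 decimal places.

Truncating → worst-case error = 1 LSB = V_FS/2^15, so 100/32768 = 0.00305176 % of full scale.

0.00305 %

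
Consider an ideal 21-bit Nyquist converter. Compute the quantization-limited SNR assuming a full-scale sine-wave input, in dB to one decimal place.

128.2 dB

SNR ≈ 6.02·N + 1.76 dB = 6.02·21 + 1.76 = 128.18 dB.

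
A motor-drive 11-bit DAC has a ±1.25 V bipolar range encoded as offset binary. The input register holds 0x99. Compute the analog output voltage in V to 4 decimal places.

-1.0632 V

LSB = 2.5 V / 2^11 = 1.221 mV.
Code 0x99 = 153 decimal.
V_out = (−1.25) + 153 × 0.0012207 V = -1.06323 V.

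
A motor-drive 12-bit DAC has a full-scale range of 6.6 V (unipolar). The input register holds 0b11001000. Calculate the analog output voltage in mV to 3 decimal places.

322.266 mV

LSB = 6.6 V / 2^12 = 1.611 mV.
Code 0b11001000 = 200 decimal.
V_out = 0 + 200 × 0.00161133 V = 0.322266 V.
= 322.266 mV.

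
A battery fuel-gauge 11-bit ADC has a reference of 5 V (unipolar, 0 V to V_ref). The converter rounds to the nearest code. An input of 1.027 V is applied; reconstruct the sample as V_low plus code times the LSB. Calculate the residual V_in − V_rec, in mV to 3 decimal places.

LSB = 5/2^11 = 2.441 mV.
(1.027 − 0)/0.00244141 = 420.6592; round gives code 421.
Reconstructed: 1.027832 V.
Error = 1.027 − 1.027832 = -0.000832031 V = -0.832 mV.

-0.832 mV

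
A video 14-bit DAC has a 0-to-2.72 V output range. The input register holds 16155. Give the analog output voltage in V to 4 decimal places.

2.6820 V

LSB = 2.72 V / 2^14 = 166.02 µV.
V_out = 0 + 16155 × 0.000166016 V = 2.68198 V.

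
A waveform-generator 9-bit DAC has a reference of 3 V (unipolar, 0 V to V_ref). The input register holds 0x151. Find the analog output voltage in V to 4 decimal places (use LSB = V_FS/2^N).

LSB = 3 V / 2^9 = 5.859 mV.
Code 0x151 = 337 decimal.
V_out = 0 + 337 × 0.00585938 V = 1.97461 V.

1.9746 V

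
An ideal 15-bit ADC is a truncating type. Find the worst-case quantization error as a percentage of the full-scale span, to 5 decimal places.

Truncating → worst-case error = 1 LSB = V_FS/2^15, so 100/32768 = 0.00305176 % of full scale.

0.00305 %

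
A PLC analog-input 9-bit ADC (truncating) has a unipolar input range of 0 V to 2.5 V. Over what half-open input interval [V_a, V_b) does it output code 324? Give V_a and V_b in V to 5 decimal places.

LSB = 2.5/2^9 = 4.883 mV.
V_a = V_low + 324·LSB = 1.58203 V; V_b = V_low + 325·LSB = 1.58691 V.

[1.58203 V, 1.58691 V)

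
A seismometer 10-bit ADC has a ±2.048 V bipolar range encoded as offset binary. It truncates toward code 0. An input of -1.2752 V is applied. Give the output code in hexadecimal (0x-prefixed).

With 1024 levels over 4.096 V, one step is 4.000 mV.
(V_in − V_low)/LSB = (-1.2752 − (−2.048)) / 0.004 = 193.200.
Floor → code 193.
In hexadecimal (0x-prefixed): 0xC1.

code 0xC1 (decimal 193)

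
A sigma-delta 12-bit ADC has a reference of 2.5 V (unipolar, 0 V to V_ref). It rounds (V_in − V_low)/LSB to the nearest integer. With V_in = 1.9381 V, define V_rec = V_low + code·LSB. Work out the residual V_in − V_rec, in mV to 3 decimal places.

0.234 mV

One LSB is 2.5 V / 4096 = 0.610 mV.
(V_in − V_low)/LSB = (1.9381 − 0)/0.000610352 = 3175.3830 → code 3175 (round).
V_rec = 0 + 3175·0.000610352 = 1.9378662 V.
Error = 1.9381 − 1.9378662 = 0.000233789 V = 0.234 mV.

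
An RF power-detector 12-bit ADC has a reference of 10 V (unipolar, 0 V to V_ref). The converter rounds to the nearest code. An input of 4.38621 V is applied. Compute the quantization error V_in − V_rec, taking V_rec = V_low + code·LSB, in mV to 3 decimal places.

-0.997 mV

One LSB is 10 V / 4096 = 2.441 mV.
(V_in − V_low)/LSB = (4.38621 − 0)/0.00244141 = 1796.5916 → code 1797 (round).
V_rec = 0 + 1797·0.00244141 = 4.387207 V.
Error = 4.38621 − 4.387207 = -0.000997031 V = -0.997 mV.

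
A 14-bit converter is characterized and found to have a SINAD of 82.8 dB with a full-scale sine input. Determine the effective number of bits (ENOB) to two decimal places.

ENOB = (SINAD − 1.76) / 6.02 = (82.8 − 1.76)/6.02 = 13.462.

13.46 bits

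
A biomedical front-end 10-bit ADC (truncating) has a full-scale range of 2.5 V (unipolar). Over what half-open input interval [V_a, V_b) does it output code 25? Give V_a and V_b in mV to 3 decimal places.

[61.035 mV, 63.477 mV)

LSB = 2.5/2^10 = 2.441 mV.
V_a = V_low + 25·LSB = 0.0610352 V; V_b = V_low + 26·LSB = 0.0634766 V.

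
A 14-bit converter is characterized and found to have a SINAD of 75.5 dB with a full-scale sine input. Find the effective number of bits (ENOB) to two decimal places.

12.25 bits

ENOB = (SINAD − 1.76) / 6.02 = (75.5 − 1.76)/6.02 = 12.249.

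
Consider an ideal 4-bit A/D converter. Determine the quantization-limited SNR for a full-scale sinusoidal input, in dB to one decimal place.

SNR ≈ 6.02·N + 1.76 dB = 6.02·4 + 1.76 = 25.84 dB.

25.8 dB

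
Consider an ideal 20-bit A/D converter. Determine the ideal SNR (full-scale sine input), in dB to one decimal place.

122.2 dB

SNR ≈ 6.02·N + 1.76 dB = 6.02·20 + 1.76 = 122.16 dB.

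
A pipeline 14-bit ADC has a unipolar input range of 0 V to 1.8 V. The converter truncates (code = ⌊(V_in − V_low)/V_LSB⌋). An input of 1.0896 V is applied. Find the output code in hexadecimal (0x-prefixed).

Full-scale span = 1.8 V; LSB = 1.8/2^14 = 109.86 µV.
(V_in − V_low)/LSB = (1.0896 − 0) / 0.000109863 = 9917.781.
⌊·⌋(9917.781) = 9917.
In hexadecimal (0x-prefixed): 0x26BD.

code 0x26BD (decimal 9917)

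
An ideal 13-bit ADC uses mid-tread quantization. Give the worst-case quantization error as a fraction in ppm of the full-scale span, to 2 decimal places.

61.04 ppm

Rounding → worst-case error = ½ LSB = V_FS/2^14, so 1e+06/16384 = 61.0352 ppm of full scale.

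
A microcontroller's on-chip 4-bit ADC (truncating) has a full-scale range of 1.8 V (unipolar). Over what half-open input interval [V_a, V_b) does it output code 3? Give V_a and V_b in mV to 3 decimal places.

[337.500 mV, 450.000 mV)

LSB = 1.8/2^4 = 112.500 mV.
V_a = V_low + 3·LSB = 0.3375 V; V_b = V_low + 4·LSB = 0.45 V.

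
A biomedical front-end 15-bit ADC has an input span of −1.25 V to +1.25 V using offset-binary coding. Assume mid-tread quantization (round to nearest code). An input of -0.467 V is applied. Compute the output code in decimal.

code 10263

Full-scale span = 2.5 V; LSB = 2.5/2^15 = 76.29 µV.
Input sits at 10262.938 steps above V_low.
So the output code is 10263.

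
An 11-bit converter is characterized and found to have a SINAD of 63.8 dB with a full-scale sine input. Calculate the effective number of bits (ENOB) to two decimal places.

10.31 bits

ENOB = (SINAD − 1.76) / 6.02 = (63.8 − 1.76)/6.02 = 10.306.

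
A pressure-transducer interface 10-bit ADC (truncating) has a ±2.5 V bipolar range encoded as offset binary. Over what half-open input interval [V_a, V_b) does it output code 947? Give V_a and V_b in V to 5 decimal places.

LSB = 5/2^10 = 4.883 mV.
V_a = V_low + 947·LSB = 2.12402 V; V_b = V_low + 948·LSB = 2.12891 V.

[2.12402 V, 2.12891 V)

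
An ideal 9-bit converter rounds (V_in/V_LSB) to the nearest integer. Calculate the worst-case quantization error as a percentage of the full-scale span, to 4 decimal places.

0.0977 %

Rounding → worst-case error = ½ LSB = V_FS/2^10, so 100/1024 = 0.0976562 % of full scale.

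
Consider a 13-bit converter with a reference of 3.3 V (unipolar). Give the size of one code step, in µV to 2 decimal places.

402.83 µV

Full-scale span = 3.3 V.
LSB = 3.3 / 2^13 = 3.3 / 8192 = 0.000402832 V = 402.83 µV.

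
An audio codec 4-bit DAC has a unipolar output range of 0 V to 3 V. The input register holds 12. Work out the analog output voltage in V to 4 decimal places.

2.2500 V

LSB = 3 V / 2^4 = 187.500 mV.
V_out = 0 + 12 × 0.1875 V = 2.25 V.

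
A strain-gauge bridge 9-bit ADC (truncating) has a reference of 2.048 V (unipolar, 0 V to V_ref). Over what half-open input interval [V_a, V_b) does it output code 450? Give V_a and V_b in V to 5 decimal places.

LSB = 2.048/2^9 = 4.000 mV.
V_a = V_low + 450·LSB = 1.8 V; V_b = V_low + 451·LSB = 1.804 V.

[1.80000 V, 1.80400 V)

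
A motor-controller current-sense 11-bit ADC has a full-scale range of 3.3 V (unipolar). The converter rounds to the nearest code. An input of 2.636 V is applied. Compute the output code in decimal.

With 2048 levels over 3.3 V, one step is 1.611 mV.
(V_in − V_low)/LSB = (2.636 − 0) / 0.00161133 = 1635.918.
Round → code 1636.

code 1636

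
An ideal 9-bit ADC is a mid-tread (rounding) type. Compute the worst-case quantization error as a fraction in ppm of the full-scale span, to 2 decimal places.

976.56 ppm

Rounding → worst-case error = ½ LSB = V_FS/2^10, so 1e+06/1024 = 976.562 ppm of full scale.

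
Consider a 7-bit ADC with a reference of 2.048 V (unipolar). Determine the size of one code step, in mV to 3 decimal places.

Full-scale span = 2.048 V.
LSB = 2.048 / 2^7 = 2.048 / 128 = 0.016 V = 16.000 mV.

16.000 mV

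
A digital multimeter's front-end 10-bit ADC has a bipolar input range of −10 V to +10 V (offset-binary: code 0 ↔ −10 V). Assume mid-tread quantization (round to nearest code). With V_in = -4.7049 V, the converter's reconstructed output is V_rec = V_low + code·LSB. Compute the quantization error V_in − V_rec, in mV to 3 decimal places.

2.131 mV

LSB = 20/2^10 = 19.531 mV.
Scaled input = 271.1091 LSBs, so code = 271.
Code 271 maps back to (−10) + 271×0.0195312 V = -4.7070312 V.
V_in − V_rec = 0.00213125 V = 2.131 mV.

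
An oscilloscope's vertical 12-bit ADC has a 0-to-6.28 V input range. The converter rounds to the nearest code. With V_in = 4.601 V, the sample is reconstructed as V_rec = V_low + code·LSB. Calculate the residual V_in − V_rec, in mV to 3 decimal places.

One LSB is 6.28 V / 4096 = 1.533 mV.
(4.601 − 0)/0.0015332 = 3000.9070; round gives code 3001.
Reconstructed: 4.6011426 V.
V_in − V_rec = -0.000142578 V = -0.143 mV.

-0.143 mV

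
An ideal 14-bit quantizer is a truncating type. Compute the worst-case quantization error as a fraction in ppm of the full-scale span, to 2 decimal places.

Truncating → worst-case error = 1 LSB = V_FS/2^14, so 1e+06/16384 = 61.0352 ppm of full scale.

61.04 ppm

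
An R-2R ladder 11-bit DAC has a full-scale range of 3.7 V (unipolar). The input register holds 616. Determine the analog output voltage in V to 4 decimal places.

LSB = 3.7 V / 2^11 = 1.807 mV.
V_out = 0 + 616 × 0.00180664 V = 1.11289 V.

1.1129 V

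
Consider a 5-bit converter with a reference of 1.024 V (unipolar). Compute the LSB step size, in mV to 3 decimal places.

32.000 mV

Full-scale span = 1.024 V.
LSB = 1.024 / 2^5 = 1.024 / 32 = 0.032 V = 32.000 mV.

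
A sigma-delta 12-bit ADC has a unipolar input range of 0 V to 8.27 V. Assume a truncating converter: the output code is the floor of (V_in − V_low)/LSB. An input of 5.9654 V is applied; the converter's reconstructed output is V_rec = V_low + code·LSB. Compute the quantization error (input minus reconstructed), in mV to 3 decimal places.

LSB = 8.27/2^12 = 2.019 mV.
Scaled input = 2954.5681 LSBs, so code = 2954.
Reconstructed: 5.9642529 V.
Difference: 0.00114707 V → 1.147 mV.

1.147 mV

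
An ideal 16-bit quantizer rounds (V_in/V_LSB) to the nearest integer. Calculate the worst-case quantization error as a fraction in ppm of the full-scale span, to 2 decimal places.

Rounding → worst-case error = ½ LSB = V_FS/2^17, so 1e+06/131072 = 7.62939 ppm of full scale.

7.63 ppm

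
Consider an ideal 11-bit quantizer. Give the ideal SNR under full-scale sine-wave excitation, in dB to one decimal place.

SNR ≈ 6.02·N + 1.76 dB = 6.02·11 + 1.76 = 67.98 dB.

68.0 dB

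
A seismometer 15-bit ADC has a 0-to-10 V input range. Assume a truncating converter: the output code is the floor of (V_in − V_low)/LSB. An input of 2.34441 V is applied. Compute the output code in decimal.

LSB = 10 V / 32768 = 305.18 µV.
Input sits at 7682.163 steps above V_low.
Floor → code 7682.

code 7682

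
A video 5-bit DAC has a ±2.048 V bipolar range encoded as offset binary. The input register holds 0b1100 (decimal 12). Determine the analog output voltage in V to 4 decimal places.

LSB = 4.096 V / 2^5 = 128.000 mV.
Code 0b1100 = 12 decimal.
V_out = (−2.048) + 12 × 0.128 V = -0.512 V.

-0.5120 V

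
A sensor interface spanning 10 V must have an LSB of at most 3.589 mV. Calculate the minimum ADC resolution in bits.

12 bits

Number of steps required ≥ 10 V / 3.589 mV = 2786.29.
Need 2^N ≥ 2786.29; 2^11 = 2048, 2^12 = 4096.
Minimum N = 12.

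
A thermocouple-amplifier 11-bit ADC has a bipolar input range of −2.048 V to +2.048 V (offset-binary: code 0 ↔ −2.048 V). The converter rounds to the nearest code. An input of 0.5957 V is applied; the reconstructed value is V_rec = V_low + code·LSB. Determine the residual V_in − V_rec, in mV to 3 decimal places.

One LSB is 4.096 V / 2048 = 2.000 mV.
(0.5957 − (−2.048))/0.002 = 1321.8500; round gives code 1322.
Reconstructed: 0.596 V.
Difference: -0.0003 V → -0.300 mV.

-0.300 mV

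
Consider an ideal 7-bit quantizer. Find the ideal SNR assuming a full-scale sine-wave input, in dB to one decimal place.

43.9 dB

SNR ≈ 6.02·N + 1.76 dB = 6.02·7 + 1.76 = 43.90 dB.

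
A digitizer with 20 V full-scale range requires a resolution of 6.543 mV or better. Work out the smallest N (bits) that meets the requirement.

12 bits

Number of steps required ≥ 20 V / 6.543 mV = 3056.70.
Need 2^N ≥ 3056.70; 2^11 = 2048, 2^12 = 4096.
Minimum N = 12.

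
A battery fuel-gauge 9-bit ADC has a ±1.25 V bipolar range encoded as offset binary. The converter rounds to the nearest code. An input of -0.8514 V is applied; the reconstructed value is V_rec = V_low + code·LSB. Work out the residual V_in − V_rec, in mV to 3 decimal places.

Step size: 2.5 V ÷ 2^9 = 4.883 mV.
(V_in − V_low)/LSB = (-0.8514 − (−1.25))/0.00488281 = 81.6333 → code 82 (round).
Code 82 maps back to (−1.25) + 82×0.00488281 V = -0.84960938 V.
Error = -0.8514 − (−0.84960938) = -0.00179062 V = -1.791 mV.

-1.791 mV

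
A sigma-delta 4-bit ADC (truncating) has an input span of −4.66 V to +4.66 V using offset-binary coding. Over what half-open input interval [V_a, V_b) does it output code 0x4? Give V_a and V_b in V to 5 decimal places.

[-2.33000 V, -1.74750 V)

LSB = 9.32/2^4 = 0.5825 V.
Code 0x4 = 4 decimal.
V_a = V_low + 4·LSB = -2.33 V; V_b = V_low + 5·LSB = -1.7475 V.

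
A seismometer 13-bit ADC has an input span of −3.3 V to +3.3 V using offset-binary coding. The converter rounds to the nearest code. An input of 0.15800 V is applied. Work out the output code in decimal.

code 4292

With 8192 levels over 6.6 V, one step is 0.806 mV.
Input sits at 4292.112 steps above V_low.
Round → code 4292.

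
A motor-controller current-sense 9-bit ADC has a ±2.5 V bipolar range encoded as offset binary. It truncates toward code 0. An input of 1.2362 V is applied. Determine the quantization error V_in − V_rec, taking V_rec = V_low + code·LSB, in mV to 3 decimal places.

Step size: 5 V ÷ 2^9 = 9.766 mV.
Scaled input = 382.5869 LSBs, so code = 382.
V_rec = (−2.5) + 382·0.00976562 = 1.2304688 V.
Difference: 0.00573125 V → 5.731 mV.

5.731 mV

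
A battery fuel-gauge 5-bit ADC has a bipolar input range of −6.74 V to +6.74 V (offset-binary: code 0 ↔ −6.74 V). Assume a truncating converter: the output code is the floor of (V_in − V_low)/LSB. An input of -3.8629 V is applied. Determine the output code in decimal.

Full-scale span = 13.48 V; LSB = 13.48/2^5 = 421.250 mV.
(V_in − V_low)/LSB = (-3.8629 − (−6.74)) / 0.42125 = 6.830.
Floor → code 6.

code 6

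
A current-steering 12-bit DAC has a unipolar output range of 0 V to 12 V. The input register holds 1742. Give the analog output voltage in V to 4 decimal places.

5.1035 V

LSB = 12 V / 2^12 = 2.930 mV.
V_out = 0 + 1742 × 0.00292969 V = 5.10352 V.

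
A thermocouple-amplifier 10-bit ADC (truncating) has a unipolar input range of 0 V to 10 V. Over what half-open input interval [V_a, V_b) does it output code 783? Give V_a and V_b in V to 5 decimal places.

LSB = 10/2^10 = 9.766 mV.
V_a = V_low + 783·LSB = 7.64648 V; V_b = V_low + 784·LSB = 7.65625 V.

[7.64648 V, 7.65625 V)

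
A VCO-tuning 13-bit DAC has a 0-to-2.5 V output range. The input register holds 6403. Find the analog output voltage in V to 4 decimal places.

LSB = 2.5 V / 2^13 = 305.18 µV.
V_out = 0 + 6403 × 0.000305176 V = 1.95404 V.

1.9540 V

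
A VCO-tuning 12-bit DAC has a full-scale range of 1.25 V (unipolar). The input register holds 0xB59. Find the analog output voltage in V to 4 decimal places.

0.8865 V

LSB = 1.25 V / 2^12 = 305.18 µV.
Code 0xB59 = 2905 decimal.
V_out = 0 + 2905 × 0.000305176 V = 0.886536 V.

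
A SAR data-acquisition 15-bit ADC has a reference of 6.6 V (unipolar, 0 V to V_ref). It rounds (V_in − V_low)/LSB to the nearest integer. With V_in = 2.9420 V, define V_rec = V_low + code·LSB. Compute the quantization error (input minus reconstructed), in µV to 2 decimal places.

LSB = 6.6/2^15 = 201.42 µV.
(V_in − V_low)/LSB = (2.9420 − 0)/0.000201416 = 14606.5842 → code 14607 (round).
Code 14607 maps back to 0 + 14607×0.000201416 V = 2.9420837 V.
V_in − V_rec = -8.37402e-05 V = -83.74 µV.

-83.74 µV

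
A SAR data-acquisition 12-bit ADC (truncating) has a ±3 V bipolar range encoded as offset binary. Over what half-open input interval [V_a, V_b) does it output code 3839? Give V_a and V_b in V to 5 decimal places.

LSB = 6/2^12 = 1.465 mV.
V_a = V_low + 3839·LSB = 2.62354 V; V_b = V_low + 3840·LSB = 2.625 V.

[2.62354 V, 2.62500 V)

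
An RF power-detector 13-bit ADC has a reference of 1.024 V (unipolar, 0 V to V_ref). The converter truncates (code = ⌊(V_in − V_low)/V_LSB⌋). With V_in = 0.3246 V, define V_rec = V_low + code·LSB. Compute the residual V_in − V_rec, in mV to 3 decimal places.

One LSB is 1.024 V / 8192 = 125.00 µV.
(V_in − V_low)/LSB = (0.3246 − 0)/0.000125 = 2596.8000 → code 2596 (floor).
Code 2596 maps back to 0 + 2596×0.000125 V = 0.3245 V.
Difference: 0.0001 V → 0.100 mV.

0.100 mV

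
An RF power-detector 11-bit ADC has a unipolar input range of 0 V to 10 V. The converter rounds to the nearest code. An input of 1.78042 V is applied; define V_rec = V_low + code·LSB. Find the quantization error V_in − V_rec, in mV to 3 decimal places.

-1.807 mV

LSB = 10/2^11 = 4.883 mV.
(1.78042 − 0)/0.00488281 = 364.6300; round gives code 365.
V_rec = 0 + 365·0.00488281 = 1.7822266 V.
V_in − V_rec = -0.00180656 V = -1.807 mV.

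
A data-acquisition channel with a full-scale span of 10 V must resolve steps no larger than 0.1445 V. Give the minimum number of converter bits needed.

7 bits

Number of steps required ≥ 10 V / 0.1445 V = 69.20.
Need 2^N ≥ 69.20; 2^6 = 64, 2^7 = 128.
Minimum N = 7.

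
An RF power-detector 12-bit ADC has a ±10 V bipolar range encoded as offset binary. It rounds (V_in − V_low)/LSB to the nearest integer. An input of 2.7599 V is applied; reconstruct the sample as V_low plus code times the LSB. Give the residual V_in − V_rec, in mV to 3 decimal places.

1.111 mV

LSB = 20/2^12 = 4.883 mV.
(2.7599 − (−10))/0.00488281 = 2613.2275; round gives code 2613.
Code 2613 maps back to (−10) + 2613×0.00488281 V = 2.7587891 V.
V_in − V_rec = 0.00111094 V = 1.111 mV.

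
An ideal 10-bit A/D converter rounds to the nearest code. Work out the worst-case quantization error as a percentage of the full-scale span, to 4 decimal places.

Rounding → worst-case error = ½ LSB = V_FS/2^11, so 100/2048 = 0.0488281 % of full scale.

0.0488 %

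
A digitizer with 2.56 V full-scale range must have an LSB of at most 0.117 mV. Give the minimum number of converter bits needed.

15 bits

Number of steps required ≥ 2.56 V / 0.117 mV = 21880.34.
Need 2^N ≥ 21880.34; 2^14 = 16384, 2^15 = 32768.
Minimum N = 15.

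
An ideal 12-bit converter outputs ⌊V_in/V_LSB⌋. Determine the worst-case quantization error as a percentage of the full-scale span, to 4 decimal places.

0.0244 %

Truncating → worst-case error = 1 LSB = V_FS/2^12, so 100/4096 = 0.0244141 % of full scale.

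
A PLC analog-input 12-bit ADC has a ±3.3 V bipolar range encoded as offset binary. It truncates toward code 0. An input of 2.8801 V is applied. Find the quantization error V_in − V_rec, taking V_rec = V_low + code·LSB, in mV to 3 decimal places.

LSB = 6.6/2^12 = 1.611 mV.
(2.8801 − (−3.3))/0.00161133 = 3835.4075; ⌊·⌋ gives code 3835.
V_rec = (−3.3) + 3835·0.00161133 = 2.8794434 V.
Error = 2.8801 − 2.8794434 = 0.000656641 V = 0.657 mV.

0.657 mV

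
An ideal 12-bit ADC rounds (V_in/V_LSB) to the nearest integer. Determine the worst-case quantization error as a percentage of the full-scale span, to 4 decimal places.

Rounding → worst-case error = ½ LSB = V_FS/2^13, so 100/8192 = 0.012207 % of full scale.

0.0122 %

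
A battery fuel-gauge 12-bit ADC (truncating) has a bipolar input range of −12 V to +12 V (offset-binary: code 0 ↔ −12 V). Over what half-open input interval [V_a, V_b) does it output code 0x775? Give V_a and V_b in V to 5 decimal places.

[-0.81445 V, -0.80859 V)

LSB = 24/2^12 = 5.859 mV.
Code 0x775 = 1909 decimal.
V_a = V_low + 1909·LSB = -0.814453 V; V_b = V_low + 1910·LSB = -0.808594 V.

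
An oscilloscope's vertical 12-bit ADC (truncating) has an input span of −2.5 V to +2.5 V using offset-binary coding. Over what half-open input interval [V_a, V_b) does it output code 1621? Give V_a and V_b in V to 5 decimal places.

LSB = 5/2^12 = 1.221 mV.
V_a = V_low + 1621·LSB = -0.52124 V; V_b = V_low + 1622·LSB = -0.52002 V.

[-0.52124 V, -0.52002 V)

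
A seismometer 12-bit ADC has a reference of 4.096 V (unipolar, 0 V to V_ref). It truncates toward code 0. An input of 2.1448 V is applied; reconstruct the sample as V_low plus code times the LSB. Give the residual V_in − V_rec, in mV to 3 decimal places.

One LSB is 4.096 V / 4096 = 1.000 mV.
(V_in − V_low)/LSB = (2.1448 − 0)/0.001 = 2144.8000 → code 2144 (floor).
Code 2144 maps back to 0 + 2144×0.001 V = 2.144 V.
Error = 2.1448 − 2.144 = 0.0008 V = 0.800 mV.

0.800 mV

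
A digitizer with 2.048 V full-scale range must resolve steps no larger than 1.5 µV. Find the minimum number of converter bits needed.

Number of steps required ≥ 2.048 V / 1.5 µV = 1365333.33.
Need 2^N ≥ 1365333.33; 2^20 = 1048576, 2^21 = 2097152.
Minimum N = 21.

21 bits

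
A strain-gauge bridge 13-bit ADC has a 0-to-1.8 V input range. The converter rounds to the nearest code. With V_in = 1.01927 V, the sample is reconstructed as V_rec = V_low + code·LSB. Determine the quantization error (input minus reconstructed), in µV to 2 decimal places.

One LSB is 1.8 V / 8192 = 219.73 µV.
Scaled input = 4638.8110 LSBs, so code = 4639.
Reconstructed: 1.0193115 V.
V_in − V_rec = -4.15234e-05 V = -41.52 µV.

-41.52 µV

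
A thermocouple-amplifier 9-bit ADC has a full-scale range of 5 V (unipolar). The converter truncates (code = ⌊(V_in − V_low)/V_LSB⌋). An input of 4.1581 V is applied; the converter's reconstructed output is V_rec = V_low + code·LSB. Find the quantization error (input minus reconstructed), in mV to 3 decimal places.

LSB = 5/2^9 = 9.766 mV.
(4.1581 − 0)/0.00976562 = 425.7894; ⌊·⌋ gives code 425.
Reconstructed: 4.1503906 V.
Error = 4.1581 − 4.1503906 = 0.00770938 V = 7.709 mV.

7.709 mV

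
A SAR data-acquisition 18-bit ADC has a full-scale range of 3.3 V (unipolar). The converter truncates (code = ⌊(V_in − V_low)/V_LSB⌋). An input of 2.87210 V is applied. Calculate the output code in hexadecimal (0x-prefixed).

LSB = 3.3 V / 262144 = 12.59 µV.
(V_in − V_low)/LSB = (2.87210 − 0) / 1.25885e-05 = 228152.661.
So the output code is 228152.
In hexadecimal (0x-prefixed): 0x37B38.

code 0x37B38 (decimal 228152)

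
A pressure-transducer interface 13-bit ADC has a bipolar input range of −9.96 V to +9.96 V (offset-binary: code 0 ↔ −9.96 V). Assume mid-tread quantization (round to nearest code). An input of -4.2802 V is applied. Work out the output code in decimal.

LSB = 19.92 V / 8192 = 2.432 mV.
(V_in − V_low)/LSB = (-4.2802 − (−9.96)) / 0.00243164 = 2335.789.
round(2335.789) = 2336.

code 2336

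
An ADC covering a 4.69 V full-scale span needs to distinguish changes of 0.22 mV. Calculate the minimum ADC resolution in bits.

15 bits

Number of steps required ≥ 4.69 V / 0.22 mV = 21318.18.
Need 2^N ≥ 21318.18; 2^14 = 16384, 2^15 = 32768.
Minimum N = 15.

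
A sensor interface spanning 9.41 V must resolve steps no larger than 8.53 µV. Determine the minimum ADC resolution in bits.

21 bits

Number of steps required ≥ 9.41 V / 8.53 µV = 1103165.30.
Need 2^N ≥ 1103165.30; 2^20 = 1048576, 2^21 = 2097152.
Minimum N = 21.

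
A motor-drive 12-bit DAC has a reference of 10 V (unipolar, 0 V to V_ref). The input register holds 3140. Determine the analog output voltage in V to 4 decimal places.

7.6660 V

LSB = 10 V / 2^12 = 2.441 mV.
V_out = 0 + 3140 × 0.00244141 V = 7.66602 V.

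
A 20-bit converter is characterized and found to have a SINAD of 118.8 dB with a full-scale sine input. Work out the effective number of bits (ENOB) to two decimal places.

ENOB = (SINAD − 1.76) / 6.02 = (118.8 − 1.76)/6.02 = 19.442.

19.44 bits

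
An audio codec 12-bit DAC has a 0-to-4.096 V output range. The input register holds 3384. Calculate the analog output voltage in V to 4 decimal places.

3.3840 V

LSB = 4.096 V / 2^12 = 1.000 mV.
V_out = 0 + 3384 × 0.001 V = 3.384 V.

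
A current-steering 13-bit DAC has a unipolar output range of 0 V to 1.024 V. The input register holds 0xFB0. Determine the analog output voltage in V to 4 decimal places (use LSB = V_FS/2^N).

LSB = 1.024 V / 2^13 = 125.00 µV.
Code 0xFB0 = 4016 decimal.
V_out = 0 + 4016 × 0.000125 V = 0.502 V.

0.5020 V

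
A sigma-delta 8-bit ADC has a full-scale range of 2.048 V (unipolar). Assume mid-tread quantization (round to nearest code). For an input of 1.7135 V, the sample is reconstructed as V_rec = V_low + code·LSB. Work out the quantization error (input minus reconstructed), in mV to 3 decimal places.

LSB = 2.048/2^8 = 8.000 mV.
Scaled input = 214.1875 LSBs, so code = 214.
V_rec = 0 + 214·0.008 = 1.712 V.
Error = 1.7135 − 1.712 = 0.0015 V = 1.500 mV.

1.500 mV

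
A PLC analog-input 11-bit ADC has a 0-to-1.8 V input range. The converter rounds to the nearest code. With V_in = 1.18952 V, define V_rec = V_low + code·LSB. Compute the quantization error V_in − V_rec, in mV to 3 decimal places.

LSB = 1.8/2^11 = 0.879 mV.
(V_in − V_low)/LSB = (1.18952 − 0)/0.000878906 = 1353.4094 → code 1353 (round).
V_rec = 0 + 1353·0.000878906 = 1.1891602 V.
Difference: 0.000359844 V → 0.360 mV.

0.360 mV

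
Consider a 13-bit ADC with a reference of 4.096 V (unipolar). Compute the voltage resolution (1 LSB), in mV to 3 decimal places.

Full-scale span = 4.096 V.
LSB = 4.096 / 2^13 = 4.096 / 8192 = 0.0005 V = 0.500 mV.

0.500 mV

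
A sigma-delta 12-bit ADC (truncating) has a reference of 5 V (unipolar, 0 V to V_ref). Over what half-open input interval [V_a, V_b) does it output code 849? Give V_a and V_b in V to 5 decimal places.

LSB = 5/2^12 = 1.221 mV.
V_a = V_low + 849·LSB = 1.03638 V; V_b = V_low + 850·LSB = 1.0376 V.

[1.03638 V, 1.03760 V)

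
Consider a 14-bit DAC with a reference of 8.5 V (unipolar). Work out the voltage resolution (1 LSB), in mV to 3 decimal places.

0.519 mV

Full-scale span = 8.5 V.
LSB = 8.5 / 2^14 = 8.5 / 16384 = 0.000518799 V = 0.519 mV.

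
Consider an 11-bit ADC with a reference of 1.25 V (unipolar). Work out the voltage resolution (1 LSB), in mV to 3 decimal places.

Full-scale span = 1.25 V.
LSB = 1.25 / 2^11 = 1.25 / 2048 = 0.000610352 V = 0.610 mV.

0.610 mV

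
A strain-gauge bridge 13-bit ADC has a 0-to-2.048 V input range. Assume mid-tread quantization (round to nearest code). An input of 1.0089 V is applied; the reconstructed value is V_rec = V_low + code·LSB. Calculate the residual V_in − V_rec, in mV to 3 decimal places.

One LSB is 2.048 V / 8192 = 250.00 µV.
(1.0089 − 0)/0.00025 = 4035.6000; round gives code 4036.
V_rec = 0 + 4036·0.00025 = 1.009 V.
Error = 1.0089 − 1.009 = -0.0001 V = -0.100 mV.

-0.100 mV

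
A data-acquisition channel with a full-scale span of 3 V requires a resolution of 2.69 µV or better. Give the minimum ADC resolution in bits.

Number of steps required ≥ 3 V / 2.69 µV = 1115241.64.
Need 2^N ≥ 1115241.64; 2^20 = 1048576, 2^21 = 2097152.
Minimum N = 21.

21 bits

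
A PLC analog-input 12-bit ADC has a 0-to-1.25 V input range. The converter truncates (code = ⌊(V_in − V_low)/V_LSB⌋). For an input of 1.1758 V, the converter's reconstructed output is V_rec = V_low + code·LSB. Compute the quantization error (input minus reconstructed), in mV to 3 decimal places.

Step size: 1.25 V ÷ 2^12 = 305.18 µV.
(1.1758 − 0)/0.000305176 = 3852.8614; ⌊·⌋ gives code 3852.
Code 3852 maps back to 0 + 3852×0.000305176 V = 1.1755371 V.
Difference: 0.000262891 V → 0.263 mV.

0.263 mV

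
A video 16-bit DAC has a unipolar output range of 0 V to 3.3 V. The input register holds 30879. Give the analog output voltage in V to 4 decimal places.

1.5549 V

LSB = 3.3 V / 2^16 = 50.35 µV.
V_out = 0 + 30879 × 5.0354e-05 V = 1.55488 V.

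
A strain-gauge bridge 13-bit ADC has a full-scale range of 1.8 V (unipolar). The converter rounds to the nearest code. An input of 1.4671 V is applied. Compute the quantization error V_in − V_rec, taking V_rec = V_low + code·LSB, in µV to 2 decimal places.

-14.26 µV

One LSB is 1.8 V / 8192 = 219.73 µV.
Scaled input = 6676.9351 LSBs, so code = 6677.
Code 6677 maps back to 0 + 6677×0.000219727 V = 1.4671143 V.
V_in − V_rec = -1.42578e-05 V = -14.26 µV.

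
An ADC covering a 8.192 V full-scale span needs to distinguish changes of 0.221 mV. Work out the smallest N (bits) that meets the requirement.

Number of steps required ≥ 8.192 V / 0.221 mV = 37067.87.
Need 2^N ≥ 37067.87; 2^15 = 32768, 2^16 = 65536.
Minimum N = 16.

16 bits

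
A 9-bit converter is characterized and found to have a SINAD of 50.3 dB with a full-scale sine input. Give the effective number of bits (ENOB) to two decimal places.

ENOB = (SINAD − 1.76) / 6.02 = (50.3 − 1.76)/6.02 = 8.063.

8.06 bits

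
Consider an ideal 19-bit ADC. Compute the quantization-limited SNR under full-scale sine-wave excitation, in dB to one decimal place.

SNR ≈ 6.02·N + 1.76 dB = 6.02·19 + 1.76 = 116.14 dB.

116.1 dB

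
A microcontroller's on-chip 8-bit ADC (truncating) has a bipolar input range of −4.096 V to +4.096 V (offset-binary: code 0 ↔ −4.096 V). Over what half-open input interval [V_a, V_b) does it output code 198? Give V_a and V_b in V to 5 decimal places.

LSB = 8.192/2^8 = 32.000 mV.
V_a = V_low + 198·LSB = 2.24 V; V_b = V_low + 199·LSB = 2.272 V.

[2.24000 V, 2.27200 V)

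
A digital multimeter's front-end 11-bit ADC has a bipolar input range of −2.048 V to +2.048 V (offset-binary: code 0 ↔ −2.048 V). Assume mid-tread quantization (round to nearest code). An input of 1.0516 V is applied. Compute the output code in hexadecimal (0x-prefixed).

With 2048 levels over 4.096 V, one step is 2.000 mV.
(V_in − V_low)/LSB = (1.0516 − (−2.048)) / 0.002 = 1549.800.
So the output code is 1550.
In hexadecimal (0x-prefixed): 0x60E.

code 0x60E (decimal 1550)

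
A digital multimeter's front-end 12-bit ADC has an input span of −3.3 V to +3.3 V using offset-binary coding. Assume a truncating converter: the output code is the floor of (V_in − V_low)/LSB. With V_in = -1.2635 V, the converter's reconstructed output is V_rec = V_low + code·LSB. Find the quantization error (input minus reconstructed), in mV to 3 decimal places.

1.393 mV

LSB = 6.6/2^12 = 1.611 mV.
(V_in − V_low)/LSB = (-1.2635 − (−3.3))/0.00161133 = 1263.8642 → code 1263 (floor).
V_rec = (−3.3) + 1263·0.00161133 = -1.2648926 V.
V_in − V_rec = 0.00139258 V = 1.393 mV.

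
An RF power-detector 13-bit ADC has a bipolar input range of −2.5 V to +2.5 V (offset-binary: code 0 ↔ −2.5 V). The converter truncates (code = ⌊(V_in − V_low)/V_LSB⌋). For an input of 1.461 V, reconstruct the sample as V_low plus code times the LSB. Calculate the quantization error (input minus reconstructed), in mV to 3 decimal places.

One LSB is 5 V / 8192 = 0.610 mV.
Scaled input = 6489.7024 LSBs, so code = 6489.
Code 6489 maps back to (−2.5) + 6489×0.000610352 V = 1.4605713 V.
Difference: 0.000428711 V → 0.429 mV.

0.429 mV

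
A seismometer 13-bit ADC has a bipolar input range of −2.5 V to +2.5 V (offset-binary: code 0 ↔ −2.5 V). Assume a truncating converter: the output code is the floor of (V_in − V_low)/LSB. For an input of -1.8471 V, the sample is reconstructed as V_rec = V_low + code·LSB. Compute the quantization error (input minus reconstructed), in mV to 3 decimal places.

Step size: 5 V ÷ 2^13 = 0.610 mV.
(V_in − V_low)/LSB = (-1.8471 − (−2.5))/0.000610352 = 1069.7114 → code 1069 (floor).
Reconstructed: -1.8475342 V.
Error = -1.8471 − (−1.8475342) = 0.00043418 V = 0.434 mV.

0.434 mV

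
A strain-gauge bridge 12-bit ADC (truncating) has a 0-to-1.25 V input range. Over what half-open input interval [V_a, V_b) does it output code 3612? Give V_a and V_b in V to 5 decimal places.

[1.10229 V, 1.10260 V)

LSB = 1.25/2^12 = 305.18 µV.
V_a = V_low + 3612·LSB = 1.10229 V; V_b = V_low + 3613·LSB = 1.1026 V.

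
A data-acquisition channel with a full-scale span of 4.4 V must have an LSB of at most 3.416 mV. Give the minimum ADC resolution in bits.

11 bits

Number of steps required ≥ 4.4 V / 3.416 mV = 1288.06.
Need 2^N ≥ 1288.06; 2^10 = 1024, 2^11 = 2048.
Minimum N = 11.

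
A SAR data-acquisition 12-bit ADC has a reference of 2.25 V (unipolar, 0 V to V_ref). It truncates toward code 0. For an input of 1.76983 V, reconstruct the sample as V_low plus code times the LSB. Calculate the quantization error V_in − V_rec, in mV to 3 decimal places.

0.482 mV

LSB = 2.25/2^12 = 0.549 mV.
(1.76983 − 0)/0.000549316 = 3221.8772; ⌊·⌋ gives code 3221.
V_rec = 0 + 3221·0.000549316 = 1.7693481 V.
Error = 1.76983 − 1.7693481 = 0.000481855 V = 0.482 mV.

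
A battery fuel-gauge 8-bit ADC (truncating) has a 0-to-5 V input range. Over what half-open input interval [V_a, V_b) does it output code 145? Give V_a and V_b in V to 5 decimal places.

LSB = 5/2^8 = 19.531 mV.
V_a = V_low + 145·LSB = 2.83203 V; V_b = V_low + 146·LSB = 2.85156 V.

[2.83203 V, 2.85156 V)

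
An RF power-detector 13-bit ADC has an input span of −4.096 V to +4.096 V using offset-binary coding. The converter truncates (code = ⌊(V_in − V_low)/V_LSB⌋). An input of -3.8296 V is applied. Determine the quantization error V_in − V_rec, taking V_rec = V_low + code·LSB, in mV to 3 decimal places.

0.400 mV

Step size: 8.192 V ÷ 2^13 = 1.000 mV.
Scaled input = 266.4000 LSBs, so code = 266.
Code 266 maps back to (−4.096) + 266×0.001 V = -3.83 V.
Error = -3.8296 − (−3.83) = 0.0004 V = 0.400 mV.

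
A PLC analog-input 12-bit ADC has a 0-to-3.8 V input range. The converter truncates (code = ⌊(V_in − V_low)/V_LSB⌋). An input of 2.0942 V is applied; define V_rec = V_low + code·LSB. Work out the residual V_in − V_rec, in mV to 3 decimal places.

Step size: 3.8 V ÷ 2^12 = 0.928 mV.
(V_in − V_low)/LSB = (2.0942 − 0)/0.000927734 = 2257.3272 → code 2257 (floor).
V_rec = 0 + 2257·0.000927734 = 2.0938965 V.
V_in − V_rec = 0.000303516 V = 0.304 mV.

0.304 mV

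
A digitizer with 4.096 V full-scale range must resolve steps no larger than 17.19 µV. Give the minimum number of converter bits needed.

18 bits

Number of steps required ≥ 4.096 V / 17.19 µV = 238278.07.
Need 2^N ≥ 238278.07; 2^17 = 131072, 2^18 = 262144.
Minimum N = 18.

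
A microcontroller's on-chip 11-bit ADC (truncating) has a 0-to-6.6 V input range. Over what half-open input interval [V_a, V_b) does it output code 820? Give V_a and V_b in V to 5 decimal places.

[2.64258 V, 2.64580 V)

LSB = 6.6/2^11 = 3.223 mV.
V_a = V_low + 820·LSB = 2.64258 V; V_b = V_low + 821·LSB = 2.6458 V.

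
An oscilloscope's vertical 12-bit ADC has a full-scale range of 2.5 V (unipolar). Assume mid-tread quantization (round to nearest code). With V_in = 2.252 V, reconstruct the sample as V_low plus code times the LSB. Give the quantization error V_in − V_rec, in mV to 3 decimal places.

-0.197 mV

Step size: 2.5 V ÷ 2^12 = 0.610 mV.
(2.252 − 0)/0.000610352 = 3689.6768; round gives code 3690.
Reconstructed: 2.2521973 V.
Difference: -0.000197266 V → -0.197 mV.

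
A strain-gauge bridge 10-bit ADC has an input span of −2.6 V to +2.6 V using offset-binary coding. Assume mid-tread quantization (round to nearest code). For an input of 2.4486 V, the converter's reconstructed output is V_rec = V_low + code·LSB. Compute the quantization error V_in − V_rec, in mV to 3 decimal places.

0.944 mV

One LSB is 5.2 V / 1024 = 5.078 mV.
Scaled input = 994.1858 LSBs, so code = 994.
V_rec = (−2.6) + 994·0.00507813 = 2.4476563 V.
Difference: 0.00094375 V → 0.944 mV.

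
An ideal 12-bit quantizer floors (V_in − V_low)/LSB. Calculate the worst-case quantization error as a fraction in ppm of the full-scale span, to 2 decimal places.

244.14 ppm

Truncating → worst-case error = 1 LSB = V_FS/2^12, so 1e+06/4096 = 244.141 ppm of full scale.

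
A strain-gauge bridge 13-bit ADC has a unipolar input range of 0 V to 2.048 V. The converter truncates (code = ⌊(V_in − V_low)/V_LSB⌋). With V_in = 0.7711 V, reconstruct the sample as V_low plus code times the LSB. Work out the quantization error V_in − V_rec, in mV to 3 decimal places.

0.100 mV

One LSB is 2.048 V / 8192 = 250.00 µV.
Scaled input = 3084.4000 LSBs, so code = 3084.
Reconstructed: 0.771 V.
Error = 0.7711 − 0.771 = 0.0001 V = 0.100 mV.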